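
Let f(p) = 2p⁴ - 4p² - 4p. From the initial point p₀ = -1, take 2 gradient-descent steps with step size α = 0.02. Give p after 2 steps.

-0.86260992

f′(p) = 8p³ - 8p - 4
Step 1: f′(-1) = -4; p₁ = -1 − 0.02·(-4) = -0.92
Step 2: f′(-0.92) = -2.869504; p₂ = -0.92 − 0.02·(-2.869504) = -0.86260992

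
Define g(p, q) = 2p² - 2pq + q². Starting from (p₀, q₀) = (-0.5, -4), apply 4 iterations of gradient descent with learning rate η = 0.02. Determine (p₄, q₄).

(-0.89515648, -3.49841024)

∇g = (4p - 2q, -2p + 2q)
(p₁, q₁) = (-0.5, -4) − 0.02·(6, -7) = (-0.62, -3.86)
(p₂, q₂) = (-0.62, -3.86) − 0.02·(5.24, -6.48) = (-0.7248, -3.7304)
(p₃, q₃) = (-0.7248, -3.7304) − 0.02·(4.5616, -6.0112) = (-0.816032, -3.610176)
(p₄, q₄) = (-0.816032, -3.610176) − 0.02·(3.956224, -5.588288) = (-0.89515648, -3.49841024)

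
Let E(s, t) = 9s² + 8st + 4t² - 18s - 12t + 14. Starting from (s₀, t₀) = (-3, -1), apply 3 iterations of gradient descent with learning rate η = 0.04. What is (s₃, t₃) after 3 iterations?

(0.570688, 0.943808)

∇E = (18s + 8t - 18, 8s + 8t - 12)
Step 1: at (-3, -1), ∇E = (-80, -44) → (-3, -1) − 0.04·(-80, -44) = (0.2, 0.76)
Step 2: at (0.2, 0.76), ∇E = (-8.32, -4.32) → (0.2, 0.76) − 0.04·(-8.32, -4.32) = (0.5328, 0.9328)
Step 3: at (0.5328, 0.9328), ∇E = (-0.9472, -0.2752) → (0.5328, 0.9328) − 0.04·(-0.9472, -0.2752) = (0.570688, 0.943808)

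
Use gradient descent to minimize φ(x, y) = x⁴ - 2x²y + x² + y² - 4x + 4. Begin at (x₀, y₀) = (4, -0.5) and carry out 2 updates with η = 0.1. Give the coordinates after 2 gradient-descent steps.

(4697.5648, 106.208)

∇φ = (4x³ - 4xy + 2x - 4, -2x² + 2y)
Step 1: at (4, -0.5), ∇φ = (268, -33) → (4, -0.5) − 0.1·(268, -33) = (-22.8, 2.8)
Step 2: at (-22.8, 2.8), ∇φ = (-47203.648, -1034.08) → (-22.8, 2.8) − 0.1·(-47203.648, -1034.08) = (4697.5648, 106.208)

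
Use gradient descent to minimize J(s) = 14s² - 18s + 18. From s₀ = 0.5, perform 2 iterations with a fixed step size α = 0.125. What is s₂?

J′(s) = 28s - 18
Step 1: J′(0.5) = -4; s₁ = 0.5 − 0.125·(-4) = 1
Step 2: J′(1) = 10; s₂ = 1 − 0.125·10 = -0.25

-0.25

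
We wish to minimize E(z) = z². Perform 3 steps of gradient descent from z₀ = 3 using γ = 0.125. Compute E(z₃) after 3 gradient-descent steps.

E′(z) = 2z
Step 1: E′(3) = 6; z₁ = 3 − 0.125·6 = 2.25
Step 2: E′(2.25) = 4.5; z₂ = 2.25 − 0.125·4.5 = 1.6875
Step 3: E′(1.6875) = 3.375; z₃ = 1.6875 − 0.125·3.375 = 1.265625
E(1.265625) = 1.601806640625

1.601806640625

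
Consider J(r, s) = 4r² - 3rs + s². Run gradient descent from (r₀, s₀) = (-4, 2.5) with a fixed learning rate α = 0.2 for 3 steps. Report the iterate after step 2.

(-2.88, 1.8)

∇J = (8r - 3s, -3r + 2s)
Step 1: at (-4, 2.5), ∇J = (-39.5, 17) → (-4, 2.5) − 0.2·(-39.5, 17) = (3.9, -0.9)
Step 2: at (3.9, -0.9), ∇J = (33.9, -13.5) → (3.9, -0.9) − 0.2·(33.9, -13.5) = (-2.88, 1.8)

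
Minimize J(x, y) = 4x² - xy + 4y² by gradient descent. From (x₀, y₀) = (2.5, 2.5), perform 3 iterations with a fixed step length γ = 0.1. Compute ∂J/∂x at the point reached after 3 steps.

0.4725

∇J = (8x - y, -x + 8y)
(x₁, y₁) = (2.5, 2.5) − 0.1·(17.5, 17.5) = (0.75, 0.75)
(x₂, y₂) = (0.75, 0.75) − 0.1·(5.25, 5.25) = (0.225, 0.225)
(x₃, y₃) = (0.225, 0.225) − 0.1·(1.575, 1.575) = (0.0675, 0.0675)
∂J/∂x at (0.0675, 0.0675) = 0.4725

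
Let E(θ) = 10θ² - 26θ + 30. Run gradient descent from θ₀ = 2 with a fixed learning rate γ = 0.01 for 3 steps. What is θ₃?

E′(θ) = 20θ - 26
Step 1: E′(2) = 14; θ₁ = 2 − 0.01·14 = 1.86
Step 2: E′(1.86) = 11.2; θ₂ = 1.86 − 0.01·11.2 = 1.748
Step 3: E′(1.748) = 8.96; θ₃ = 1.748 − 0.01·8.96 = 1.6584

1.6584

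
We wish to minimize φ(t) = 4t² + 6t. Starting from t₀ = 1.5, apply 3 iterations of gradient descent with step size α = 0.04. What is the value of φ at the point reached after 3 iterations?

φ′(t) = 8t + 6
Step 1: φ′(1.5) = 18; t₁ = 1.5 − 0.04·18 = 0.78
Step 2: φ′(0.78) = 12.24; t₂ = 0.78 − 0.04·12.24 = 0.2904
Step 3: φ′(0.2904) = 8.3232; t₃ = 0.2904 − 0.04·8.3232 = -0.042528
φ(-0.042528) = -0.247933476864

-0.247933476864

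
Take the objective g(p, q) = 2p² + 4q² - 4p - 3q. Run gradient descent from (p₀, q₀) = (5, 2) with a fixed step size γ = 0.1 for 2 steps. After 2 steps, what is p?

∇g = (4p - 4, 8q - 3)
(p₁, q₁) = (5, 2) − 0.1·(16, 13) = (3.4, 0.7)
(p₂, q₂) = (3.4, 0.7) − 0.1·(9.6, 2.6) = (2.44, 0.44)
p = 2.44

2.44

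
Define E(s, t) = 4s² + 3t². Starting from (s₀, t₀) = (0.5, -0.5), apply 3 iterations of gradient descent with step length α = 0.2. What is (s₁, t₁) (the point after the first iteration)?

(-0.3, 0.1)

∇E = (8s, 6t)
Step 1: at (0.5, -0.5), ∇E = (4, -3) → (0.5, -0.5) − 0.2·(4, -3) = (-0.3, 0.1)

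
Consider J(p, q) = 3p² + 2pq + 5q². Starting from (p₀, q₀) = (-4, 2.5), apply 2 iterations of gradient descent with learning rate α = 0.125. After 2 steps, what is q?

0.3125

∇J = (6p + 2q, 2p + 10q)
(p₁, q₁) = (-4, 2.5) − 0.125·(-19, 17) = (-1.625, 0.375)
(p₂, q₂) = (-1.625, 0.375) − 0.125·(-9, 0.5) = (-0.5, 0.3125)
q = 0.3125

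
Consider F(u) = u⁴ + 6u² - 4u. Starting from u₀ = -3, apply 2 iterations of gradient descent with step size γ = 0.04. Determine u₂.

-2.30513408

F′(u) = 4u³ + 12u - 4
Step 1: F′(-3) = -148; u₁ = -3 − 0.04·(-148) = 2.92
Step 2: F′(2.92) = 130.628352; u₂ = 2.92 − 0.04·130.628352 = -2.30513408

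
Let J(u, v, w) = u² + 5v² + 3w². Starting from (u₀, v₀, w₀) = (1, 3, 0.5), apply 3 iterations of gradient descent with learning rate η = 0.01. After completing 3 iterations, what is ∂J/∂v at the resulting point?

∇J = (2u, 10v, 6w)
Step 1: at (1, 3, 0.5), ∇J = (2, 30, 3) → (1, 3, 0.5) − 0.01·(2, 30, 3) = (0.98, 2.7, 0.47)
Step 2: at (0.98, 2.7, 0.47), ∇J = (1.96, 27, 2.82) → (0.98, 2.7, 0.47) − 0.01·(1.96, 27, 2.82) = (0.9604, 2.43, 0.4418)
Step 3: at (0.9604, 2.43, 0.4418), ∇J = (1.9208, 24.3, 2.6508) → (0.9604, 2.43, 0.4418) − 0.01·(1.9208, 24.3, 2.6508) = (0.941192, 2.187, 0.415292)
∂J/∂v at (0.941192, 2.187, 0.415292) = 21.87

21.87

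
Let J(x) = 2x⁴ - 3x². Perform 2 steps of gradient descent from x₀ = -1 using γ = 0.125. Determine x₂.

-0.890625

J′(x) = 8x³ - 6x
x₁ = -1 − 0.125·(-2) = -0.75
x₂ = -0.75 − 0.125·1.125 = -0.890625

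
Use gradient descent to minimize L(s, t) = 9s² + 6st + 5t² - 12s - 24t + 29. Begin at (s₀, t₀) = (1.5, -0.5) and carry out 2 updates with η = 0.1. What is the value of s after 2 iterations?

0.06

∇L = (18s + 6t - 12, 6s + 10t - 24)
Step 1: at (1.5, -0.5), ∇L = (12, -20) → (1.5, -0.5) − 0.1·(12, -20) = (0.3, 1.5)
Step 2: at (0.3, 1.5), ∇L = (2.4, -7.2) → (0.3, 1.5) − 0.1·(2.4, -7.2) = (0.06, 2.22)
s = 0.06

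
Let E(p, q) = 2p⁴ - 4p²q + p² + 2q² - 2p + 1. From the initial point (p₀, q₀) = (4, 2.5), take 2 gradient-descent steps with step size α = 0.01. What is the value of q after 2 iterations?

∇E = (8p³ - 8pq + 2p - 2, -4p² + 4q)
(p₁, q₁) = (4, 2.5) − 0.01·(438, -54) = (-0.38, 3.04)
(p₂, q₂) = (-0.38, 3.04) − 0.01·(6.042624, 11.5824) = (-0.44042624, 2.924176)
q = 2.924176

2.924176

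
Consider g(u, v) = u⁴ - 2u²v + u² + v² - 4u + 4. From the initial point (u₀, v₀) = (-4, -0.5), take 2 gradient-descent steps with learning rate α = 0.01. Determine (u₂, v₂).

(-1.09050304, -0.135848)

∇g = (4u³ - 4uv + 2u - 4, -2u² + 2v)
Step 1: at (-4, -0.5), ∇g = (-276, -33) → (-4, -0.5) − 0.01·(-276, -33) = (-1.24, -0.17)
Step 2: at (-1.24, -0.17), ∇g = (-14.949696, -3.4152) → (-1.24, -0.17) − 0.01·(-14.949696, -3.4152) = (-1.09050304, -0.135848)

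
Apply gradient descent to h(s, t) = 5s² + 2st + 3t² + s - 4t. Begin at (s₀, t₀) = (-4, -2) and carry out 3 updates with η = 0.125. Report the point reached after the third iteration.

∇h = (10s + 2t + 1, 2s + 6t - 4)
(s₁, t₁) = (-4, -2) − 0.125·(-43, -24) = (1.375, 1)
(s₂, t₂) = (1.375, 1) − 0.125·(16.75, 4.75) = (-0.71875, 0.40625)
(s₃, t₃) = (-0.71875, 0.40625) − 0.125·(-5.375, -3) = (-0.046875, 0.78125)

(-0.046875, 0.78125)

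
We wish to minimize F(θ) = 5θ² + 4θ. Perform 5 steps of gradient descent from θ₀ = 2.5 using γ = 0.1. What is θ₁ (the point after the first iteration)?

F′(θ) = 10θ + 4
θ₁ = 2.5 − 0.1·29 = -0.4

-0.4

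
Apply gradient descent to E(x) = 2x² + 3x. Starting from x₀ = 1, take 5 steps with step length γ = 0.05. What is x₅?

-0.17656

E′(x) = 4x + 3
x₁ = 1 − 0.05·7 = 0.65
x₂ = 0.65 − 0.05·5.6 = 0.37
x₃ = 0.37 − 0.05·4.48 = 0.146
x₄ = 0.146 − 0.05·3.584 = -0.0332
x₅ = -0.0332 − 0.05·2.8672 = -0.17656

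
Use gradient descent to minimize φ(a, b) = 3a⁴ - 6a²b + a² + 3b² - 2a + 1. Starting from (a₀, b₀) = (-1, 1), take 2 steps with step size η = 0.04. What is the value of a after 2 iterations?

-0.81150208

∇φ = (12a³ - 12ab + 2a - 2, -6a² + 6b)
(a₁, b₁) = (-1, 1) − 0.04·(-4, 0) = (-0.84, 1)
(a₂, b₂) = (-0.84, 1) − 0.04·(-0.712448, 1.7664) = (-0.81150208, 0.929344)
a = -0.81150208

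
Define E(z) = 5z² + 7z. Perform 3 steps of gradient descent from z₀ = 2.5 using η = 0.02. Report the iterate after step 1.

1.86

E′(z) = 10z + 7
Step 1: E′(2.5) = 32; z₁ = 2.5 − 0.02·32 = 1.86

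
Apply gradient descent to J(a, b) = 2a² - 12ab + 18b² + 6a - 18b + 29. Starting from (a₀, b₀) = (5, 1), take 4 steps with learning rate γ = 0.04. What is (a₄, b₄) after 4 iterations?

(4.69536, 1.91392)

∇J = (4a - 12b + 6, -12a + 36b - 18)
Step 1: at (5, 1), ∇J = (14, -42) → (5, 1) − 0.04·(14, -42) = (4.44, 2.68)
Step 2: at (4.44, 2.68), ∇J = (-8.4, 25.2) → (4.44, 2.68) − 0.04·(-8.4, 25.2) = (4.776, 1.672)
Step 3: at (4.776, 1.672), ∇J = (5.04, -15.12) → (4.776, 1.672) − 0.04·(5.04, -15.12) = (4.5744, 2.2768)
Step 4: at (4.5744, 2.2768), ∇J = (-3.024, 9.072) → (4.5744, 2.2768) − 0.04·(-3.024, 9.072) = (4.69536, 1.91392)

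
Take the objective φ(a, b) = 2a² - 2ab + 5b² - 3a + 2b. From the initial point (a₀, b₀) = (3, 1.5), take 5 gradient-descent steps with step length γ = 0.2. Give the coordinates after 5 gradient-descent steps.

∇φ = (4a - 2b - 3, -2a + 10b + 2)
(a₁, b₁) = (3, 1.5) − 0.2·(6, 11) = (1.8, -0.7)
(a₂, b₂) = (1.8, -0.7) − 0.2·(5.6, -8.6) = (0.68, 1.02)
(a₃, b₃) = (0.68, 1.02) − 0.2·(-2.32, 10.84) = (1.144, -1.148)
(a₄, b₄) = (1.144, -1.148) − 0.2·(3.872, -11.768) = (0.3696, 1.2056)
(a₅, b₅) = (0.3696, 1.2056) − 0.2·(-3.9328, 13.3168) = (1.15616, -1.45776)

(1.15616, -1.45776)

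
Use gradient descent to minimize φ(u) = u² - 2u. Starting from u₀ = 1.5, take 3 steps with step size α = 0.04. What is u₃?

φ′(u) = 2u - 2
u₁ = 1.5 − 0.04·1 = 1.46
u₂ = 1.46 − 0.04·0.92 = 1.4232
u₃ = 1.4232 − 0.04·0.8464 = 1.389344

1.389344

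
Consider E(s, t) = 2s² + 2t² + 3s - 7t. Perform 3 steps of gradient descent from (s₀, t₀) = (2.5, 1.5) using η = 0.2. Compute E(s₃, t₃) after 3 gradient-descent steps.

-7.24864

∇E = (4s + 3, 4t - 7)
Step 1: at (2.5, 1.5), ∇E = (13, -1) → (2.5, 1.5) − 0.2·(13, -1) = (-0.1, 1.7)
Step 2: at (-0.1, 1.7), ∇E = (2.6, -0.2) → (-0.1, 1.7) − 0.2·(2.6, -0.2) = (-0.62, 1.74)
Step 3: at (-0.62, 1.74), ∇E = (0.52, -0.04) → (-0.62, 1.74) − 0.2·(0.52, -0.04) = (-0.724, 1.748)
E(-0.724, 1.748) = -7.24864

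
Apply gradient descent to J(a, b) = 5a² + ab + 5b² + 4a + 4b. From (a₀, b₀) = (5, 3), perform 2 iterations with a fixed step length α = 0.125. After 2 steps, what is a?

∇J = (10a + b + 4, a + 10b + 4)
(a₁, b₁) = (5, 3) − 0.125·(57, 39) = (-2.125, -1.875)
(a₂, b₂) = (-2.125, -1.875) − 0.125·(-19.125, -16.875) = (0.265625, 0.234375)
a = 0.265625

0.265625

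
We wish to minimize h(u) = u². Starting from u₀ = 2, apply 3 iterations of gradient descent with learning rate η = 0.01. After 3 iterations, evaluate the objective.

h′(u) = 2u
u₁ = 2 − 0.01·4 = 1.96
u₂ = 1.96 − 0.01·3.92 = 1.9208
u₃ = 1.9208 − 0.01·3.8416 = 1.882384
h(1.882384) = 3.543369523456

3.543369523456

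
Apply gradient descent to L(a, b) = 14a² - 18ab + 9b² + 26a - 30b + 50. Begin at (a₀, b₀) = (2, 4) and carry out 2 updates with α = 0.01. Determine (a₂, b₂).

∇L = (28a - 18b + 26, -18a + 18b - 30)
Step 1: at (2, 4), ∇L = (10, 6) → (2, 4) − 0.01·(10, 6) = (1.9, 3.94)
Step 2: at (1.9, 3.94), ∇L = (8.28, 6.72) → (1.9, 3.94) − 0.01·(8.28, 6.72) = (1.8172, 3.8728)

(1.8172, 3.8728)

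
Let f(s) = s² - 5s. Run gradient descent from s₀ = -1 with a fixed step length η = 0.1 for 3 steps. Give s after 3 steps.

0.708

f′(s) = 2s - 5
s₁ = -1 − 0.1·(-7) = -0.3
s₂ = -0.3 − 0.1·(-5.6) = 0.26
s₃ = 0.26 − 0.1·(-4.48) = 0.708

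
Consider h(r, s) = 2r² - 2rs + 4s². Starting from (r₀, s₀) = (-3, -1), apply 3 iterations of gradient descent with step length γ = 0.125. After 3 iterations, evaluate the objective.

∇h = (4r - 2s, -2r + 8s)
(r₁, s₁) = (-3, -1) − 0.125·(-10, -2) = (-1.75, -0.75)
(r₂, s₂) = (-1.75, -0.75) − 0.125·(-5.5, -2.5) = (-1.0625, -0.4375)
(r₃, s₃) = (-1.0625, -0.4375) − 0.125·(-3.375, -1.375) = (-0.640625, -0.265625)
h(-0.640625, -0.265625) = 0.7626953125

0.7626953125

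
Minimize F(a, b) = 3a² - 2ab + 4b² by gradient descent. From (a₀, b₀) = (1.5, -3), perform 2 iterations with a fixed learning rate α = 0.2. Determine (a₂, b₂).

∇F = (6a - 2b, -2a + 8b)
(a₁, b₁) = (1.5, -3) − 0.2·(15, -27) = (-1.5, 2.4)
(a₂, b₂) = (-1.5, 2.4) − 0.2·(-13.8, 22.2) = (1.26, -2.04)

(1.26, -2.04)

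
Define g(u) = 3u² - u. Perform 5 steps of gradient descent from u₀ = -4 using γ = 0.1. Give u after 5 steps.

0.124

g′(u) = 6u - 1
Step 1: g′(-4) = -25; u₁ = -4 − 0.1·(-25) = -1.5
Step 2: g′(-1.5) = -10; u₂ = -1.5 − 0.1·(-10) = -0.5
Step 3: g′(-0.5) = -4; u₃ = -0.5 − 0.1·(-4) = -0.1
Step 4: g′(-0.1) = -1.6; u₄ = -0.1 − 0.1·(-1.6) = 0.06
Step 5: g′(0.06) = -0.64; u₅ = 0.06 − 0.1·(-0.64) = 0.124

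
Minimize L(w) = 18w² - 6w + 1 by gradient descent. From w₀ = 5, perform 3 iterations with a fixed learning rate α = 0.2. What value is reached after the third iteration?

L′(w) = 36w - 6
Step 1: L′(5) = 174; w₁ = 5 − 0.2·174 = -29.8
Step 2: L′(-29.8) = -1078.8; w₂ = -29.8 − 0.2·(-1078.8) = 185.96
Step 3: L′(185.96) = 6688.56; w₃ = 185.96 − 0.2·6688.56 = -1151.752

-1151.752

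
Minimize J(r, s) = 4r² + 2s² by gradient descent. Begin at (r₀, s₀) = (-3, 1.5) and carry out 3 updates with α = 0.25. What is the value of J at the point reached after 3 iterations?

∇J = (8r, 4s)
Step 1: at (-3, 1.5), ∇J = (-24, 6) → (-3, 1.5) − 0.25·(-24, 6) = (3, 0)
Step 2: at (3, 0), ∇J = (24, 0) → (3, 0) − 0.25·(24, 0) = (-3, 0)
Step 3: at (-3, 0), ∇J = (-24, 0) → (-3, 0) − 0.25·(-24, 0) = (3, 0)
J(3, 0) = 36

36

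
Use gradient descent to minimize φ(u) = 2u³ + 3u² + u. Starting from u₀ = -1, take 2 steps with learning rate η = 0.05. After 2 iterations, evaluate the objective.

φ′(u) = 6u² + 6u + 1
Step 1: φ′(-1) = 1; u₁ = -1 − 0.05·1 = -1.05
Step 2: φ′(-1.05) = 1.315; u₂ = -1.05 − 0.05·1.315 = -1.11575
φ(-1.11575) = -0.15904583896875

-0.15904583896875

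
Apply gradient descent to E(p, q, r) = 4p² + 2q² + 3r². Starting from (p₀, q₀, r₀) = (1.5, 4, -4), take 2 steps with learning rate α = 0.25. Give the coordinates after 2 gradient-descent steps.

∇E = (8p, 4q, 6r)
Step 1: at (1.5, 4, -4), ∇E = (12, 16, -24) → (1.5, 4, -4) − 0.25·(12, 16, -24) = (-1.5, 0, 2)
Step 2: at (-1.5, 0, 2), ∇E = (-12, 0, 12) → (-1.5, 0, 2) − 0.25·(-12, 0, 12) = (1.5, 0, -1)

(1.5, 0, -1)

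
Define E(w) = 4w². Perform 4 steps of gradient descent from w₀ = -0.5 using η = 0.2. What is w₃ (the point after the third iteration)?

E′(w) = 8w
Step 1: E′(-0.5) = -4; w₁ = -0.5 − 0.2·(-4) = 0.3
Step 2: E′(0.3) = 2.4; w₂ = 0.3 − 0.2·2.4 = -0.18
Step 3: E′(-0.18) = -1.44; w₃ = -0.18 − 0.2·(-1.44) = 0.108

0.108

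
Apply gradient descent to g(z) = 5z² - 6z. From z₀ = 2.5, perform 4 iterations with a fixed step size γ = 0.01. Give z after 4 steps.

g′(z) = 10z - 6
z₁ = 2.5 − 0.01·19 = 2.31
z₂ = 2.31 − 0.01·17.1 = 2.139
z₃ = 2.139 − 0.01·15.39 = 1.9851
z₄ = 1.9851 − 0.01·13.851 = 1.84659

1.84659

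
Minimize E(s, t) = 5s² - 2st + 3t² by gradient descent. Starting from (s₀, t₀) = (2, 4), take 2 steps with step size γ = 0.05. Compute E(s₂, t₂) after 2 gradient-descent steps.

∇E = (10s - 2t, -2s + 6t)
Step 1: at (2, 4), ∇E = (12, 20) → (2, 4) − 0.05·(12, 20) = (1.4, 3)
Step 2: at (1.4, 3), ∇E = (8, 15.2) → (1.4, 3) − 0.05·(8, 15.2) = (1, 2.24)
E(1, 2.24) = 15.5728

15.5728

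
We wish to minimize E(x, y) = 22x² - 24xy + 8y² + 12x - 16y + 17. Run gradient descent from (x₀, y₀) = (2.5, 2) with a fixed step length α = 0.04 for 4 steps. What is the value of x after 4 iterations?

∇E = (44x - 24y + 12, -24x + 16y - 16)
(x₁, y₁) = (2.5, 2) − 0.04·(74, -44) = (-0.46, 3.76)
(x₂, y₂) = (-0.46, 3.76) − 0.04·(-98.48, 55.2) = (3.4792, 1.552)
(x₃, y₃) = (3.4792, 1.552) − 0.04·(127.8368, -74.6688) = (-1.634272, 4.538752)
(x₄, y₄) = (-1.634272, 4.538752) − 0.04·(-168.838016, 95.84256) = (5.11924864, 0.7050496)
x = 5.11924864

5.11924864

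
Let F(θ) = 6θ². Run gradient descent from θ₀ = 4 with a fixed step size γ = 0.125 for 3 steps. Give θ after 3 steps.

-0.5

F′(θ) = 12θ
θ₁ = 4 − 0.125·48 = -2
θ₂ = -2 − 0.125·(-24) = 1
θ₃ = 1 − 0.125·12 = -0.5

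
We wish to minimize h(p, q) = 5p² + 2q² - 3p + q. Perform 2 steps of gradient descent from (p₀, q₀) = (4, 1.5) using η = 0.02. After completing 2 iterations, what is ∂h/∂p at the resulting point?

23.68

∇h = (10p - 3, 4q + 1)
(p₁, q₁) = (4, 1.5) − 0.02·(37, 7) = (3.26, 1.36)
(p₂, q₂) = (3.26, 1.36) − 0.02·(29.6, 6.44) = (2.668, 1.2312)
∂h/∂p at (2.668, 1.2312) = 23.68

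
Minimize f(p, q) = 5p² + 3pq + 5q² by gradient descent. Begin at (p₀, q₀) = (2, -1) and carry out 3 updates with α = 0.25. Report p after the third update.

∇f = (10p + 3q, 3p + 10q)
Step 1: at (2, -1), ∇f = (17, -4) → (2, -1) − 0.25·(17, -4) = (-2.25, 0)
Step 2: at (-2.25, 0), ∇f = (-22.5, -6.75) → (-2.25, 0) − 0.25·(-22.5, -6.75) = (3.375, 1.6875)
Step 3: at (3.375, 1.6875), ∇f = (38.8125, 27) → (3.375, 1.6875) − 0.25·(38.8125, 27) = (-6.328125, -5.0625)
p = -6.328125

-6.328125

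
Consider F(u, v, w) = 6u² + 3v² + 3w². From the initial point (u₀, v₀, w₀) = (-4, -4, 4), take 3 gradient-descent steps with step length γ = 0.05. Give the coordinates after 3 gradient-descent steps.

(-0.256, -1.372, 1.372)

∇F = (12u, 6v, 6w)
Step 1: at (-4, -4, 4), ∇F = (-48, -24, 24) → (-4, -4, 4) − 0.05·(-48, -24, 24) = (-1.6, -2.8, 2.8)
Step 2: at (-1.6, -2.8, 2.8), ∇F = (-19.2, -16.8, 16.8) → (-1.6, -2.8, 2.8) − 0.05·(-19.2, -16.8, 16.8) = (-0.64, -1.96, 1.96)
Step 3: at (-0.64, -1.96, 1.96), ∇F = (-7.68, -11.76, 11.76) → (-0.64, -1.96, 1.96) − 0.05·(-7.68, -11.76, 11.76) = (-0.256, -1.372, 1.372)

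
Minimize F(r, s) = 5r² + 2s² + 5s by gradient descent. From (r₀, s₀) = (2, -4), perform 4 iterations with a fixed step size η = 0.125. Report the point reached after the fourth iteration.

∇F = (10r, 4s + 5)
(r₁, s₁) = (2, -4) − 0.125·(20, -11) = (-0.5, -2.625)
(r₂, s₂) = (-0.5, -2.625) − 0.125·(-5, -5.5) = (0.125, -1.9375)
(r₃, s₃) = (0.125, -1.9375) − 0.125·(1.25, -2.75) = (-0.03125, -1.59375)
(r₄, s₄) = (-0.03125, -1.59375) − 0.125·(-0.3125, -1.375) = (0.0078125, -1.421875)

(0.0078125, -1.421875)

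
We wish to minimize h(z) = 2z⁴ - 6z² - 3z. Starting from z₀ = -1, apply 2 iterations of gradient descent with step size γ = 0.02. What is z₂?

-1.03500672

h′(z) = 8z³ - 12z - 3
z₁ = -1 − 0.02·1 = -1.02
z₂ = -1.02 − 0.02·0.750336 = -1.03500672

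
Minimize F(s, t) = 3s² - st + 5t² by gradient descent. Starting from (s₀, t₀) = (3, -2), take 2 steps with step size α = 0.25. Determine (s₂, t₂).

∇F = (6s - t, -s + 10t)
Step 1: at (3, -2), ∇F = (20, -23) → (3, -2) − 0.25·(20, -23) = (-2, 3.75)
Step 2: at (-2, 3.75), ∇F = (-15.75, 39.5) → (-2, 3.75) − 0.25·(-15.75, 39.5) = (1.9375, -6.125)

(1.9375, -6.125)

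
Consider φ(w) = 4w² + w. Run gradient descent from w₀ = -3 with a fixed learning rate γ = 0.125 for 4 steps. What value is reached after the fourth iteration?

-0.125

φ′(w) = 8w + 1
w₁ = -3 − 0.125·(-23) = -0.125
w₂ = -0.125 − 0.125·0 = -0.125
w₃ = -0.125 − 0.125·0 = -0.125
w₄ = -0.125 − 0.125·0 = -0.125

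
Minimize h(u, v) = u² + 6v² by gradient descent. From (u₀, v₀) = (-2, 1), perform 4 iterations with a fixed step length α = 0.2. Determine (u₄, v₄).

∇h = (2u, 12v)
(u₁, v₁) = (-2, 1) − 0.2·(-4, 12) = (-1.2, -1.4)
(u₂, v₂) = (-1.2, -1.4) − 0.2·(-2.4, -16.8) = (-0.72, 1.96)
(u₃, v₃) = (-0.72, 1.96) − 0.2·(-1.44, 23.52) = (-0.432, -2.744)
(u₄, v₄) = (-0.432, -2.744) − 0.2·(-0.864, -32.928) = (-0.2592, 3.8416)

(-0.2592, 3.8416)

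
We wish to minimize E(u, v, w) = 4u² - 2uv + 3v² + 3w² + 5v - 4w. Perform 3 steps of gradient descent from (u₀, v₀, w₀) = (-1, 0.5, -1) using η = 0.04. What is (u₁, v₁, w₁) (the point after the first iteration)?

(-0.64, 0.1, -0.6)

∇E = (8u - 2v, -2u + 6v + 5, 6w - 4)
(u₁, v₁, w₁) = (-1, 0.5, -1) − 0.04·(-9, 10, -10) = (-0.64, 0.1, -0.6)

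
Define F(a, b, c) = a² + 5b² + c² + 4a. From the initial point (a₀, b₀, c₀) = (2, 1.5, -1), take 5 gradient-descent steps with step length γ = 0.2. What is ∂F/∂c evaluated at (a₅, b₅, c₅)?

-0.15552

∇F = (2a + 4, 10b, 2c)
Step 1: at (2, 1.5, -1), ∇F = (8, 15, -2) → (2, 1.5, -1) − 0.2·(8, 15, -2) = (0.4, -1.5, -0.6)
Step 2: at (0.4, -1.5, -0.6), ∇F = (4.8, -15, -1.2) → (0.4, -1.5, -0.6) − 0.2·(4.8, -15, -1.2) = (-0.56, 1.5, -0.36)
Step 3: at (-0.56, 1.5, -0.36), ∇F = (2.88, 15, -0.72) → (-0.56, 1.5, -0.36) − 0.2·(2.88, 15, -0.72) = (-1.136, -1.5, -0.216)
Step 4: at (-1.136, -1.5, -0.216), ∇F = (1.728, -15, -0.432) → (-1.136, -1.5, -0.216) − 0.2·(1.728, -15, -0.432) = (-1.4816, 1.5, -0.1296)
Step 5: at (-1.4816, 1.5, -0.1296), ∇F = (1.0368, 15, -0.2592) → (-1.4816, 1.5, -0.1296) − 0.2·(1.0368, 15, -0.2592) = (-1.68896, -1.5, -0.07776)
∂F/∂c at (-1.68896, -1.5, -0.07776) = -0.15552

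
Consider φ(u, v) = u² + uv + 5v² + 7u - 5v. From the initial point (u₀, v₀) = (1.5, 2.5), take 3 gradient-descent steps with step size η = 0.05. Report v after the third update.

∇φ = (2u + v + 7, u + 10v - 5)
Step 1: at (1.5, 2.5), ∇φ = (12.5, 21.5) → (1.5, 2.5) − 0.05·(12.5, 21.5) = (0.875, 1.425)
Step 2: at (0.875, 1.425), ∇φ = (10.175, 10.125) → (0.875, 1.425) − 0.05·(10.175, 10.125) = (0.36625, 0.91875)
Step 3: at (0.36625, 0.91875), ∇φ = (8.65125, 4.55375) → (0.36625, 0.91875) − 0.05·(8.65125, 4.55375) = (-0.0663125, 0.6910625)
v = 0.6910625

0.6910625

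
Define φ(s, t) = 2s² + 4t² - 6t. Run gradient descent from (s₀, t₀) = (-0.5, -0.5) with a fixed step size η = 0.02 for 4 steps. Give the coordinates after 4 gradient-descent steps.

∇φ = (4s, 8t - 6)
Step 1: at (-0.5, -0.5), ∇φ = (-2, -10) → (-0.5, -0.5) − 0.02·(-2, -10) = (-0.46, -0.3)
Step 2: at (-0.46, -0.3), ∇φ = (-1.84, -8.4) → (-0.46, -0.3) − 0.02·(-1.84, -8.4) = (-0.4232, -0.132)
Step 3: at (-0.4232, -0.132), ∇φ = (-1.6928, -7.056) → (-0.4232, -0.132) − 0.02·(-1.6928, -7.056) = (-0.389344, 0.00912)
Step 4: at (-0.389344, 0.00912), ∇φ = (-1.557376, -5.92704) → (-0.389344, 0.00912) − 0.02·(-1.557376, -5.92704) = (-0.35819648, 0.1276608)

(-0.35819648, 0.1276608)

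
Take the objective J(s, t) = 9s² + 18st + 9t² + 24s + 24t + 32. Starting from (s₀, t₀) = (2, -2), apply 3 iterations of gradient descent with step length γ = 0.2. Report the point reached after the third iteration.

∇J = (18s + 18t + 24, 18s + 18t + 24)
(s₁, t₁) = (2, -2) − 0.2·(24, 24) = (-2.8, -6.8)
(s₂, t₂) = (-2.8, -6.8) − 0.2·(-148.8, -148.8) = (26.96, 22.96)
(s₃, t₃) = (26.96, 22.96) − 0.2·(922.56, 922.56) = (-157.552, -161.552)

(-157.552, -161.552)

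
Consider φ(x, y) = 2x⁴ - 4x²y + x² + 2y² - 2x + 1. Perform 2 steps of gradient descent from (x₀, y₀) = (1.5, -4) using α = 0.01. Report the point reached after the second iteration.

(0.49078208, -3.578096)

∇φ = (8x³ - 8xy + 2x - 2, -4x² + 4y)
(x₁, y₁) = (1.5, -4) − 0.01·(76, -25) = (0.74, -3.75)
(x₂, y₂) = (0.74, -3.75) − 0.01·(24.921792, -17.1904) = (0.49078208, -3.578096)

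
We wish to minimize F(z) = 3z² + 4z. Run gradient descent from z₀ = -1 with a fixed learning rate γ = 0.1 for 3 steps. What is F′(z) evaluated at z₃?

F′(z) = 6z + 4
Step 1: F′(-1) = -2; z₁ = -1 − 0.1·(-2) = -0.8
Step 2: F′(-0.8) = -0.8; z₂ = -0.8 − 0.1·(-0.8) = -0.72
Step 3: F′(-0.72) = -0.32; z₃ = -0.72 − 0.1·(-0.32) = -0.688
F′(z) at (-0.688) = -0.128

-0.128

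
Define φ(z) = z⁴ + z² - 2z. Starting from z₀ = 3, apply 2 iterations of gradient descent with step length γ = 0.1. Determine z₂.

φ′(z) = 4z³ + 2z - 2
z₁ = 3 − 0.1·112 = -8.2
z₂ = -8.2 − 0.1·(-2223.872) = 214.1872

214.1872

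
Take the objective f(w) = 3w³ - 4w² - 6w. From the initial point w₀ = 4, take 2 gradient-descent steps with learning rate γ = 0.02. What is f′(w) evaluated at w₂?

f′(w) = 9w² - 8w - 6
w₁ = 4 − 0.02·106 = 1.88
w₂ = 1.88 − 0.02·10.7696 = 1.664608
f′(w) at (1.664608) = 5.621414142976

5.621414142976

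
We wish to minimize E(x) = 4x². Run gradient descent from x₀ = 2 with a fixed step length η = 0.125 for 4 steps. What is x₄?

0

E′(x) = 8x
x₁ = 2 − 0.125·16 = 0
x₂ = 0 − 0.125·0 = 0
x₃ = 0 − 0.125·0 = 0
x₄ = 0 − 0.125·0 = 0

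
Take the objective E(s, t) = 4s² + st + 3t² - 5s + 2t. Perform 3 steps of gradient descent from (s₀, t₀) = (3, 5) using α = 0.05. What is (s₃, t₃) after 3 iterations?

(0.84625, 1.301125)

∇E = (8s + t - 5, s + 6t + 2)
(s₁, t₁) = (3, 5) − 0.05·(24, 35) = (1.8, 3.25)
(s₂, t₂) = (1.8, 3.25) − 0.05·(12.65, 23.3) = (1.1675, 2.085)
(s₃, t₃) = (1.1675, 2.085) − 0.05·(6.425, 15.6775) = (0.84625, 1.301125)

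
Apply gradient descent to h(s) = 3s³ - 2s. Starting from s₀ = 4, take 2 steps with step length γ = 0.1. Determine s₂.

-103.636

h′(s) = 9s² - 2
Step 1: h′(4) = 142; s₁ = 4 − 0.1·142 = -10.2
Step 2: h′(-10.2) = 934.36; s₂ = -10.2 − 0.1·934.36 = -103.636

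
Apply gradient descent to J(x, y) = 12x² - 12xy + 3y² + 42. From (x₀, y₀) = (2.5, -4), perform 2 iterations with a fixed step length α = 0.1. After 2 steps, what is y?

∇J = (24x - 12y, -12x + 6y)
Step 1: at (2.5, -4), ∇J = (108, -54) → (2.5, -4) − 0.1·(108, -54) = (-8.3, 1.4)
Step 2: at (-8.3, 1.4), ∇J = (-216, 108) → (-8.3, 1.4) − 0.1·(-216, 108) = (13.3, -9.4)
y = -9.4

-9.4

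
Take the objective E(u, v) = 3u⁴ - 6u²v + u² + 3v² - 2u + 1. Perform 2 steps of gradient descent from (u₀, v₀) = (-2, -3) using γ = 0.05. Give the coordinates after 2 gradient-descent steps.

∇E = (12u³ - 12uv + 2u - 2, -6u² + 6v)
Step 1: at (-2, -3), ∇E = (-174, -42) → (-2, -3) − 0.05·(-174, -42) = (6.7, -0.9)
Step 2: at (6.7, -0.9), ∇E = (3692.916, -274.74) → (6.7, -0.9) − 0.05·(3692.916, -274.74) = (-177.9458, 12.837)

(-177.9458, 12.837)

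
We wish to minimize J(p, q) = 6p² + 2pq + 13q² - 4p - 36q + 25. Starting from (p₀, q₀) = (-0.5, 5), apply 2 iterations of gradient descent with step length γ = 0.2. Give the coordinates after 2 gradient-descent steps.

∇J = (12p + 2q - 4, 2p + 26q - 36)
Step 1: at (-0.5, 5), ∇J = (0, 93) → (-0.5, 5) − 0.2·(0, 93) = (-0.5, -13.6)
Step 2: at (-0.5, -13.6), ∇J = (-37.2, -390.6) → (-0.5, -13.6) − 0.2·(-37.2, -390.6) = (6.94, 64.52)

(6.94, 64.52)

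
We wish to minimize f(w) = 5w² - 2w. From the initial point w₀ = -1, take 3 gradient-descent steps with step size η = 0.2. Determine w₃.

1.4

f′(w) = 10w - 2
w₁ = -1 − 0.2·(-12) = 1.4
w₂ = 1.4 − 0.2·12 = -1
w₃ = -1 − 0.2·(-12) = 1.4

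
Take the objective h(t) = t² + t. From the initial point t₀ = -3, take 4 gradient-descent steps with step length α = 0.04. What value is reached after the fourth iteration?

h′(t) = 2t + 1
Step 1: h′(-3) = -5; t₁ = -3 − 0.04·(-5) = -2.8
Step 2: h′(-2.8) = -4.6; t₂ = -2.8 − 0.04·(-4.6) = -2.616
Step 3: h′(-2.616) = -4.232; t₃ = -2.616 − 0.04·(-4.232) = -2.44672
Step 4: h′(-2.44672) = -3.89344; t₄ = -2.44672 − 0.04·(-3.89344) = -2.2909824

-2.2909824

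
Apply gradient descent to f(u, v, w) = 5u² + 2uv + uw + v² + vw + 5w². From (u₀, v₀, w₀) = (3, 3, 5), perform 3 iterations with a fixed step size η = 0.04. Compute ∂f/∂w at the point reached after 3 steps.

9.837184

∇f = (10u + 2v + w, 2u + 2v + w, u + v + 10w)
Step 1: at (3, 3, 5), ∇f = (41, 17, 56) → (3, 3, 5) − 0.04·(41, 17, 56) = (1.36, 2.32, 2.76)
Step 2: at (1.36, 2.32, 2.76), ∇f = (21, 10.12, 31.28) → (1.36, 2.32, 2.76) − 0.04·(21, 10.12, 31.28) = (0.52, 1.9152, 1.5088)
Step 3: at (0.52, 1.9152, 1.5088), ∇f = (10.5392, 6.3792, 17.5232) → (0.52, 1.9152, 1.5088) − 0.04·(10.5392, 6.3792, 17.5232) = (0.098432, 1.660032, 0.807872)
∂f/∂w at (0.098432, 1.660032, 0.807872) = 9.837184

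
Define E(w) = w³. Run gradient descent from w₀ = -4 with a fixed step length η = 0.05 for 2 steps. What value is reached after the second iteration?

E′(w) = 3w²
Step 1: E′(-4) = 48; w₁ = -4 − 0.05·48 = -6.4
Step 2: E′(-6.4) = 122.88; w₂ = -6.4 − 0.05·122.88 = -12.544

-12.544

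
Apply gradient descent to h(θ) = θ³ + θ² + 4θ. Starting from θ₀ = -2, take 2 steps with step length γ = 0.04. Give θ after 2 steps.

h′(θ) = 3θ² + 2θ + 4
Step 1: h′(-2) = 12; θ₁ = -2 − 0.04·12 = -2.48
Step 2: h′(-2.48) = 17.4912; θ₂ = -2.48 − 0.04·17.4912 = -3.179648

-3.179648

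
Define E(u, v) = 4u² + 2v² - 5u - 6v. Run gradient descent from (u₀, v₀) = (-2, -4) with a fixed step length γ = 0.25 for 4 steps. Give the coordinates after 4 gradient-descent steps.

∇E = (8u - 5, 4v - 6)
Step 1: at (-2, -4), ∇E = (-21, -22) → (-2, -4) − 0.25·(-21, -22) = (3.25, 1.5)
Step 2: at (3.25, 1.5), ∇E = (21, 0) → (3.25, 1.5) − 0.25·(21, 0) = (-2, 1.5)
Step 3: at (-2, 1.5), ∇E = (-21, 0) → (-2, 1.5) − 0.25·(-21, 0) = (3.25, 1.5)
Step 4: at (3.25, 1.5), ∇E = (21, 0) → (3.25, 1.5) − 0.25·(21, 0) = (-2, 1.5)

(-2, 1.5)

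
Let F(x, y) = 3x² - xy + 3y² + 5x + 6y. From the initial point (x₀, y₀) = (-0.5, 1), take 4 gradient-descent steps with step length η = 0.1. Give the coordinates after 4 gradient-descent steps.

(-0.95085, -1.0804)

∇F = (6x - y + 5, -x + 6y + 6)
Step 1: at (-0.5, 1), ∇F = (1, 12.5) → (-0.5, 1) − 0.1·(1, 12.5) = (-0.6, -0.25)
Step 2: at (-0.6, -0.25), ∇F = (1.65, 5.1) → (-0.6, -0.25) − 0.1·(1.65, 5.1) = (-0.765, -0.76)
Step 3: at (-0.765, -0.76), ∇F = (1.17, 2.205) → (-0.765, -0.76) − 0.1·(1.17, 2.205) = (-0.882, -0.9805)
Step 4: at (-0.882, -0.9805), ∇F = (0.6885, 0.999) → (-0.882, -0.9805) − 0.1·(0.6885, 0.999) = (-0.95085, -1.0804)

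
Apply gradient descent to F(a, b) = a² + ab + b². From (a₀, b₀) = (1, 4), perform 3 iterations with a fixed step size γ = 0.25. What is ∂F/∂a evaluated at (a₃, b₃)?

∇F = (2a + b, a + 2b)
Step 1: at (1, 4), ∇F = (6, 9) → (1, 4) − 0.25·(6, 9) = (-0.5, 1.75)
Step 2: at (-0.5, 1.75), ∇F = (0.75, 3) → (-0.5, 1.75) − 0.25·(0.75, 3) = (-0.6875, 1)
Step 3: at (-0.6875, 1), ∇F = (-0.375, 1.3125) → (-0.6875, 1) − 0.25·(-0.375, 1.3125) = (-0.59375, 0.671875)
∂F/∂a at (-0.59375, 0.671875) = -0.515625

-0.515625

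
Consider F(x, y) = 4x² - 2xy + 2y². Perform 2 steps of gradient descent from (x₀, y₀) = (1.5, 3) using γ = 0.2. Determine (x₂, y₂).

(0.3, 0.36)

∇F = (8x - 2y, -2x + 4y)
Step 1: at (1.5, 3), ∇F = (6, 9) → (1.5, 3) − 0.2·(6, 9) = (0.3, 1.2)
Step 2: at (0.3, 1.2), ∇F = (0, 4.2) → (0.3, 1.2) − 0.2·(0, 4.2) = (0.3, 0.36)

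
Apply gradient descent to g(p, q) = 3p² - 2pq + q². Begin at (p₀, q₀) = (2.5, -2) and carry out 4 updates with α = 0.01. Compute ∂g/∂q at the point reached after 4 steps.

-6.97553472

∇g = (6p - 2q, -2p + 2q)
Step 1: at (2.5, -2), ∇g = (19, -9) → (2.5, -2) − 0.01·(19, -9) = (2.31, -1.91)
Step 2: at (2.31, -1.91), ∇g = (17.68, -8.44) → (2.31, -1.91) − 0.01·(17.68, -8.44) = (2.1332, -1.8256)
Step 3: at (2.1332, -1.8256), ∇g = (16.4504, -7.9176) → (2.1332, -1.8256) − 0.01·(16.4504, -7.9176) = (1.968696, -1.746424)
Step 4: at (1.968696, -1.746424), ∇g = (15.305024, -7.43024) → (1.968696, -1.746424) − 0.01·(15.305024, -7.43024) = (1.81564576, -1.6721216)
∂g/∂q at (1.81564576, -1.6721216) = -6.97553472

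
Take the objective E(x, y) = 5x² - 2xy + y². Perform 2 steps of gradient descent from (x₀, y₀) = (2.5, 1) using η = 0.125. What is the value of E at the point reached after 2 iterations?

1.015625

∇E = (10x - 2y, -2x + 2y)
Step 1: at (2.5, 1), ∇E = (23, -3) → (2.5, 1) − 0.125·(23, -3) = (-0.375, 1.375)
Step 2: at (-0.375, 1.375), ∇E = (-6.5, 3.5) → (-0.375, 1.375) − 0.125·(-6.5, 3.5) = (0.4375, 0.9375)
E(0.4375, 0.9375) = 1.015625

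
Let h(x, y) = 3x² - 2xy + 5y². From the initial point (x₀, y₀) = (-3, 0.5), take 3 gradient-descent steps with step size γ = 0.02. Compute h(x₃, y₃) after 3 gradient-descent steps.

12.1867645696

∇h = (6x - 2y, -2x + 10y)
Step 1: at (-3, 0.5), ∇h = (-19, 11) → (-3, 0.5) − 0.02·(-19, 11) = (-2.62, 0.28)
Step 2: at (-2.62, 0.28), ∇h = (-16.28, 8.04) → (-2.62, 0.28) − 0.02·(-16.28, 8.04) = (-2.2944, 0.1192)
Step 3: at (-2.2944, 0.1192), ∇h = (-14.0048, 5.7808) → (-2.2944, 0.1192) − 0.02·(-14.0048, 5.7808) = (-2.014304, 0.003584)
h(-2.014304, 0.003584) = 12.1867645696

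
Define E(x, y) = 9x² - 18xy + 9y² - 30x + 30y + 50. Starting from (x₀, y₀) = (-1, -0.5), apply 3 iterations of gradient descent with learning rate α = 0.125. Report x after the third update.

46.53125

∇E = (18x - 18y - 30, -18x + 18y + 30)
(x₁, y₁) = (-1, -0.5) − 0.125·(-39, 39) = (3.875, -5.375)
(x₂, y₂) = (3.875, -5.375) − 0.125·(136.5, -136.5) = (-13.1875, 11.6875)
(x₃, y₃) = (-13.1875, 11.6875) − 0.125·(-477.75, 477.75) = (46.53125, -48.03125)
x = 46.53125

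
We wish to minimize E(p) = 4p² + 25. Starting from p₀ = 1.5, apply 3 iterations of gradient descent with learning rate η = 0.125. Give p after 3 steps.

0

E′(p) = 8p
Step 1: E′(1.5) = 12; p₁ = 1.5 − 0.125·12 = 0
Step 2: E′(0) = 0; p₂ = 0 − 0.125·0 = 0
Step 3: E′(0) = 0; p₃ = 0 − 0.125·0 = 0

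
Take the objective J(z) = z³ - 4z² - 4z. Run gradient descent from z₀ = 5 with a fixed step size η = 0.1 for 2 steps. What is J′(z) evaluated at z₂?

-3.422493

J′(z) = 3z² - 8z - 4
Step 1: J′(5) = 31; z₁ = 5 − 0.1·31 = 1.9
Step 2: J′(1.9) = -8.37; z₂ = 1.9 − 0.1·(-8.37) = 2.737
J′(z) at (2.737) = -3.422493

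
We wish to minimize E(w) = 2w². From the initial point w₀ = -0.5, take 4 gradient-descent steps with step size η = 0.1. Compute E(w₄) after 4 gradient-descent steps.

E′(w) = 4w
w₁ = -0.5 − 0.1·(-2) = -0.3
w₂ = -0.3 − 0.1·(-1.2) = -0.18
w₃ = -0.18 − 0.1·(-0.72) = -0.108
w₄ = -0.108 − 0.1·(-0.432) = -0.0648
E(-0.0648) = 0.00839808

0.00839808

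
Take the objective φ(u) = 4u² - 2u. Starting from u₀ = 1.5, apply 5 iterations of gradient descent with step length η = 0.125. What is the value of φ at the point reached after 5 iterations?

-0.25

φ′(u) = 8u - 2
u₁ = 1.5 − 0.125·10 = 0.25
u₂ = 0.25 − 0.125·0 = 0.25
u₃ = 0.25 − 0.125·0 = 0.25
u₄ = 0.25 − 0.125·0 = 0.25
u₅ = 0.25 − 0.125·0 = 0.25
φ(0.25) = -0.25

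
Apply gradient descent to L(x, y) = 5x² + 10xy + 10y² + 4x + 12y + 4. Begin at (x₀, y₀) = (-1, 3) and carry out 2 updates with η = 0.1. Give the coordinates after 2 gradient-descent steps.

(2.8, 5.4)

∇L = (10x + 10y + 4, 10x + 20y + 12)
Step 1: at (-1, 3), ∇L = (24, 62) → (-1, 3) − 0.1·(24, 62) = (-3.4, -3.2)
Step 2: at (-3.4, -3.2), ∇L = (-62, -86) → (-3.4, -3.2) − 0.1·(-62, -86) = (2.8, 5.4)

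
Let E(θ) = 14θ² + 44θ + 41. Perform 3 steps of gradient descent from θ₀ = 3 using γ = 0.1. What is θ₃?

-28.232

E′(θ) = 28θ + 44
Step 1: E′(3) = 128; θ₁ = 3 − 0.1·128 = -9.8
Step 2: E′(-9.8) = -230.4; θ₂ = -9.8 − 0.1·(-230.4) = 13.24
Step 3: E′(13.24) = 414.72; θ₃ = 13.24 − 0.1·414.72 = -28.232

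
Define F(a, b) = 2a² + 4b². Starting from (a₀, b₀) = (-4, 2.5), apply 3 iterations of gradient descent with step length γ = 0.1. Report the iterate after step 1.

∇F = (4a, 8b)
(a₁, b₁) = (-4, 2.5) − 0.1·(-16, 20) = (-2.4, 0.5)

(-2.4, 0.5)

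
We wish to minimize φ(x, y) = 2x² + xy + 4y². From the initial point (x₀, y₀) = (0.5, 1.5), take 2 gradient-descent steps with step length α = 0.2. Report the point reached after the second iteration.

∇φ = (4x + y, x + 8y)
(x₁, y₁) = (0.5, 1.5) − 0.2·(3.5, 12.5) = (-0.2, -1)
(x₂, y₂) = (-0.2, -1) − 0.2·(-1.8, -8.2) = (0.16, 0.64)

(0.16, 0.64)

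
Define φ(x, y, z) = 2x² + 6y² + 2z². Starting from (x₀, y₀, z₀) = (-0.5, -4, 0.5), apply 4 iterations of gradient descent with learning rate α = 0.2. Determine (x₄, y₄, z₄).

(-0.0008, -15.3664, 0.0008)

∇φ = (4x, 12y, 4z)
(x₁, y₁, z₁) = (-0.5, -4, 0.5) − 0.2·(-2, -48, 2) = (-0.1, 5.6, 0.1)
(x₂, y₂, z₂) = (-0.1, 5.6, 0.1) − 0.2·(-0.4, 67.2, 0.4) = (-0.02, -7.84, 0.02)
(x₃, y₃, z₃) = (-0.02, -7.84, 0.02) − 0.2·(-0.08, -94.08, 0.08) = (-0.004, 10.976, 0.004)
(x₄, y₄, z₄) = (-0.004, 10.976, 0.004) − 0.2·(-0.016, 131.712, 0.016) = (-0.0008, -15.3664, 0.0008)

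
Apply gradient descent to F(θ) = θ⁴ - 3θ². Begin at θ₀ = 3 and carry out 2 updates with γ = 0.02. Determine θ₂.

F′(θ) = 4θ³ - 6θ
Step 1: F′(3) = 90; θ₁ = 3 − 0.02·90 = 1.2
Step 2: F′(1.2) = -0.288; θ₂ = 1.2 − 0.02·(-0.288) = 1.20576

1.20576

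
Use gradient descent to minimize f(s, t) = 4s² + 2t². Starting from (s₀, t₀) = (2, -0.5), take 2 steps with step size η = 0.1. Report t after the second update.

∇f = (8s, 4t)
(s₁, t₁) = (2, -0.5) − 0.1·(16, -2) = (0.4, -0.3)
(s₂, t₂) = (0.4, -0.3) − 0.1·(3.2, -1.2) = (0.08, -0.18)
t = -0.18

-0.18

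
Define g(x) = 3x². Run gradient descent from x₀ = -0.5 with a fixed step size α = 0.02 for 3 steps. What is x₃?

-0.340736

g′(x) = 6x
x₁ = -0.5 − 0.02·(-3) = -0.44
x₂ = -0.44 − 0.02·(-2.64) = -0.3872
x₃ = -0.3872 − 0.02·(-2.3232) = -0.340736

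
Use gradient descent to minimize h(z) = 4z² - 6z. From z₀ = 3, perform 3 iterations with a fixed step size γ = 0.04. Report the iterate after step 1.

2.28

h′(z) = 8z - 6
Step 1: h′(3) = 18; z₁ = 3 − 0.04·18 = 2.28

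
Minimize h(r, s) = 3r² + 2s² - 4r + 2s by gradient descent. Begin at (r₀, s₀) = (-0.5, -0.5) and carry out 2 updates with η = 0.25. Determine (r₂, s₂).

∇h = (6r - 4, 4s + 2)
(r₁, s₁) = (-0.5, -0.5) − 0.25·(-7, 0) = (1.25, -0.5)
(r₂, s₂) = (1.25, -0.5) − 0.25·(3.5, 0) = (0.375, -0.5)

(0.375, -0.5)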